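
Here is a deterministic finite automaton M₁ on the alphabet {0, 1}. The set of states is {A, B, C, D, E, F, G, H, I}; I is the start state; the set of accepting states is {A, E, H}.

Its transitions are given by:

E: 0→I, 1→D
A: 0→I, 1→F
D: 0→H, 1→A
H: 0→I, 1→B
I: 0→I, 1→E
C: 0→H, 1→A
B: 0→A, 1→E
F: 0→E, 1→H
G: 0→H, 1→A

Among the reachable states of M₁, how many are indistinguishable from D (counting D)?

3

Reachable states from the start: {A,B,D,E,F,H,I}. Unreachable: {C,G} — drop them.
Initial partition by acceptance: {A,E,H} | {B,D,F,I}.
Split {B,D,F,I} by δ(·,0) → {B,D,F} and {I}.
The partition is now stable with 3 blocks: {A,E,H} | {B,D,F} | {I}.
State D belongs to the block {B,D,F}, which has 3 states.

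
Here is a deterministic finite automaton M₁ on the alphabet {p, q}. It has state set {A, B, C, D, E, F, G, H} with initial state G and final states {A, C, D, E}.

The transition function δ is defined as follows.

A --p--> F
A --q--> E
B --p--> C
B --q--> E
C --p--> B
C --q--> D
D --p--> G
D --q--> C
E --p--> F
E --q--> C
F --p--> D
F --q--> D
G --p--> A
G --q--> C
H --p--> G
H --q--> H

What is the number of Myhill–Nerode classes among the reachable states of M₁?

States {H} cannot be reached from the start state, so discard them.
Start with accepting vs non-accepting: {A,C,D,E} | {B,F,G}.
Stable partition: {A,C,D,E} | {B,F,G} — 2 equivalence classes.

2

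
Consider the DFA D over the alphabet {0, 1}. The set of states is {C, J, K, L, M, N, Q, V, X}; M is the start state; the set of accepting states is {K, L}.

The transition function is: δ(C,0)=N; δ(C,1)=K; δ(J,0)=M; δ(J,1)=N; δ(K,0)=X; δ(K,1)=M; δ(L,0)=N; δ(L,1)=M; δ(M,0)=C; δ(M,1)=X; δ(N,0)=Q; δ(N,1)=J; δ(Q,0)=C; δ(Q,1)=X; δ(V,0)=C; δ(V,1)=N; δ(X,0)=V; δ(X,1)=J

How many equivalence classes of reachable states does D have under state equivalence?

States {L} cannot be reached from the start state, so discard them.
Start with accepting vs non-accepting: {K} | {C,J,M,N,Q,V,X}.
Split {C,J,M,N,Q,V,X} by δ(·,1) → {J,M,N,Q,V,X} and {C}.
Refine {J,M,N,Q,V,X} on symbol 0: members go to different blocks, giving {J,N,X} and {M,Q,V}.
No further refinement is possible. Final partition (4 blocks): {K} | {J,N,X} | {C} | {M,Q,V}.

4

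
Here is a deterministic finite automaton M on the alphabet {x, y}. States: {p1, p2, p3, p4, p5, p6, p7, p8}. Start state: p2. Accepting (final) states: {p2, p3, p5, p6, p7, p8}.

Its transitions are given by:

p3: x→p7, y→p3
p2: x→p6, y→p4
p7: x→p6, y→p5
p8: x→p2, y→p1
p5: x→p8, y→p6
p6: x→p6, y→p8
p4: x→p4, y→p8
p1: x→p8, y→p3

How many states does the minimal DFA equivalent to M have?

Initial partition by acceptance: {p2,p3,p5,p6,p7,p8} | {p1,p4}.
Split {p2,p3,p5,p6,p7,p8} by δ(·,y) → {p3,p5,p6,p7} and {p2,p8}.
On input x, block {p3,p5,p6,p7} splits into {p3,p6,p7} and {p5}.
Refine {p3,p6,p7} on symbol y: members go to different blocks, giving {p3} and {p6} and {p7}.
On input x, block {p1,p4} splits into {p1} and {p4}.
Split {p2,p8} by δ(·,x) → {p2} and {p8}.
Stable partition: {p3} | {p1} | {p2} | {p5} | {p6} | {p7} | {p4} | {p8} — 8 equivalence classes.

8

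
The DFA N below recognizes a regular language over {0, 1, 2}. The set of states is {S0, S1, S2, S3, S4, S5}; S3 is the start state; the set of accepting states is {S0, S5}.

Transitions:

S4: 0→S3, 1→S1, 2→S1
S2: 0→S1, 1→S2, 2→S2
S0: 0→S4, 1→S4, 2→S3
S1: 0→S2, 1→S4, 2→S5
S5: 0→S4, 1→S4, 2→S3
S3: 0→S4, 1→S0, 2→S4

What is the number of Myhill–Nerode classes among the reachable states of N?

P0 = {S0,S5} | {S1,S2,S3,S4}.
Split {S1,S2,S3,S4} by δ(·,1) → {S1,S2,S4} and {S3}.
On input 0, block {S1,S2,S4} splits into {S1,S2} and {S4}.
Split {S1,S2} by δ(·,1) → {S1} and {S2}.
No further refinement is possible. Final partition (5 blocks): {S0,S5} | {S1} | {S3} | {S4} | {S2}.

5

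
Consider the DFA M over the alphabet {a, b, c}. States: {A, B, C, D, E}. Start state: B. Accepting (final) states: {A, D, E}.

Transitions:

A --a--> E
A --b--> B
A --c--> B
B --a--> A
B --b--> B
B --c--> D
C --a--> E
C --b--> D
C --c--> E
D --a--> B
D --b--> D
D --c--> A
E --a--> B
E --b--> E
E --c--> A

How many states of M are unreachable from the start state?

1

No path from B leads to C; the other 4 states are all reachable.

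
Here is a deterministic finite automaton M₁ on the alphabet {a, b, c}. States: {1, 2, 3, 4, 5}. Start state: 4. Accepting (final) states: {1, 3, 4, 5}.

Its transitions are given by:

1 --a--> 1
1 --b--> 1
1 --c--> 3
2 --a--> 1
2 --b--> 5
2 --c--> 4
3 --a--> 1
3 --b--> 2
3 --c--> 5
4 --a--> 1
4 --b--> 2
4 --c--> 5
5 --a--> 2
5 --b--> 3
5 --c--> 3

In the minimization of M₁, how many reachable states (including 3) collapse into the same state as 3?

2

Start with accepting vs non-accepting: {1,3,4,5} | {2}.
Refine {1,3,4,5} on symbol a: members go to different blocks, giving {1,3,4} and {5}.
On input b, block {1,3,4} splits into {3,4} and {1}.
Stable partition: {3,4} | {2} | {5} | {1} — 4 equivalence classes.
The equivalence class containing 3 is {3,4}, of size 2.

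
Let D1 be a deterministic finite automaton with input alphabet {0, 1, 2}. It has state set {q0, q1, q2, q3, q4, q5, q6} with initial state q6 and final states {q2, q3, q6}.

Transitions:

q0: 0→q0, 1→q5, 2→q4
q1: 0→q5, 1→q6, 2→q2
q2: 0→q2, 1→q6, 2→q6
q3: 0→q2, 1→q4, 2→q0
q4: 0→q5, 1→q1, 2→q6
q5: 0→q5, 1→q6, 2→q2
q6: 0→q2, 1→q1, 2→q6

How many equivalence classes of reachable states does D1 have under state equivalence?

First remove the unreachable states {q0,q3,q4}; 4 states remain.
Initial partition by acceptance: {q2,q6} | {q1,q5}.
On input 1, block {q2,q6} splits into {q2} and {q6}.
Stable partition: {q2} | {q1,q5} | {q6} — 3 equivalence classes.

3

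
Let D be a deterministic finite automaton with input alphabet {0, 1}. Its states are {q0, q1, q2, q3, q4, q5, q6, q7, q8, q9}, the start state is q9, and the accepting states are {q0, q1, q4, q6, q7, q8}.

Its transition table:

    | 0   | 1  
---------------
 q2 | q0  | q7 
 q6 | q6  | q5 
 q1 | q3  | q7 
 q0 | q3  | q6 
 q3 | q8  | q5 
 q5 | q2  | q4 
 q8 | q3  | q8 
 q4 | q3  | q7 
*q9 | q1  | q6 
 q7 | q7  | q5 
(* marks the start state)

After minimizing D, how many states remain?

All states are reachable from the start state.
Initial partition by acceptance: {q0,q1,q4,q6,q7,q8} | {q2,q3,q5,q9}.
Refine {q0,q1,q4,q6,q7,q8} on symbol 0: members go to different blocks, giving {q0,q1,q4,q8} and {q6,q7}.
On input 1, block {q0,q1,q4,q8} splits into {q0,q1,q4} and {q8}.
Refine {q2,q3,q5,q9} on symbol 0: members go to different blocks, giving {q2,q9} and {q3} and {q5}.
Stable partition: {q0,q1,q4} | {q2,q9} | {q6,q7} | {q8} | {q3} | {q5} — 6 equivalence classes.

6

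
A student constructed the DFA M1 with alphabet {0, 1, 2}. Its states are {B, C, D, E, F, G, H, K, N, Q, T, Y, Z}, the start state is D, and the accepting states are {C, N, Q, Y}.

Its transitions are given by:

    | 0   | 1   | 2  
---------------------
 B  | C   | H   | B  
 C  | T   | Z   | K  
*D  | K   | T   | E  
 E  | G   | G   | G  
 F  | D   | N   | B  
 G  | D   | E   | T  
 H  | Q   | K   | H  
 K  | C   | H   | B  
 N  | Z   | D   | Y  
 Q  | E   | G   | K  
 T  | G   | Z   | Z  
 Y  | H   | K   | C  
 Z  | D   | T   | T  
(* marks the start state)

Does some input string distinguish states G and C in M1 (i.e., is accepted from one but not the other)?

Yes

States {F,N,Y} cannot be reached from the start state, so discard them.
P0 = {C,Q} | {B,D,E,G,H,K,T,Z}.
Split {B,D,E,G,H,K,T,Z} by δ(·,0) → {D,E,G,T,Z} and {B,H,K}.
Split {D,E,G,T,Z} by δ(·,0) → {E,G,T,Z} and {D}.
On input 0, block {E,G,T,Z} splits into {E,T} and {G,Z}.
Stable partition: {C,Q} | {E,T} | {B,H,K} | {D} | {G,Z} — 5 equivalence classes.
G and C end up in different blocks, so they are distinguishable. For instance, the string 'ε' is accepted from only C.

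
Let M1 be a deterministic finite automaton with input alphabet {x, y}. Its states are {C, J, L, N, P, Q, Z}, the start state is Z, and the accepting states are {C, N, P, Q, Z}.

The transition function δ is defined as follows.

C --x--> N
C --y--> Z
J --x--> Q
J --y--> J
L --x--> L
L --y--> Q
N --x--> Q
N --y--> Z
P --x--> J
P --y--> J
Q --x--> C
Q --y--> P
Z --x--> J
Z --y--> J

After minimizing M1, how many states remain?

3

Reachable states from the start: {C,J,N,P,Q,Z}. Unreachable: {L} — drop them.
Start with accepting vs non-accepting: {C,N,P,Q,Z} | {J}.
Split {C,N,P,Q,Z} by δ(·,x) → {C,N,Q} and {P,Z}.
Stable partition: {C,N,Q} | {J} | {P,Z} — 3 equivalence classes.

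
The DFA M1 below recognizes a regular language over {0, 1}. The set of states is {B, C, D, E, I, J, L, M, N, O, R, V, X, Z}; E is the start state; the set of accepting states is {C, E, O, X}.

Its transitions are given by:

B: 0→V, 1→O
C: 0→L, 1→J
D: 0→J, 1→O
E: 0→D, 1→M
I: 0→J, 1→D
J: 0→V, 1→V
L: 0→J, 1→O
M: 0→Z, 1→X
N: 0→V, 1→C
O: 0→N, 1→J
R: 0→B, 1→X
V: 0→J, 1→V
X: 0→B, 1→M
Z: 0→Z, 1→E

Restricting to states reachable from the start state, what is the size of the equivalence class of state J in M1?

2

States {I,R} cannot be reached from the start state, so discard them.
Initial partition by acceptance: {C,E,O,X} | {B,D,J,L,M,N,V,Z}.
Split {B,D,J,L,M,N,V,Z} by δ(·,1) → {B,D,L,M,N,Z} and {J,V}.
Split {C,E,O,X} by δ(·,1) → {C,O} and {E,X}.
Split {B,D,L,M,N,Z} by δ(·,0) → {B,D,L,N} and {M,Z}.
No further refinement is possible. Final partition (5 blocks): {C,O} | {B,D,L,N} | {J,V} | {E,X} | {M,Z}.
The equivalence class containing J is {J,V}, of size 2.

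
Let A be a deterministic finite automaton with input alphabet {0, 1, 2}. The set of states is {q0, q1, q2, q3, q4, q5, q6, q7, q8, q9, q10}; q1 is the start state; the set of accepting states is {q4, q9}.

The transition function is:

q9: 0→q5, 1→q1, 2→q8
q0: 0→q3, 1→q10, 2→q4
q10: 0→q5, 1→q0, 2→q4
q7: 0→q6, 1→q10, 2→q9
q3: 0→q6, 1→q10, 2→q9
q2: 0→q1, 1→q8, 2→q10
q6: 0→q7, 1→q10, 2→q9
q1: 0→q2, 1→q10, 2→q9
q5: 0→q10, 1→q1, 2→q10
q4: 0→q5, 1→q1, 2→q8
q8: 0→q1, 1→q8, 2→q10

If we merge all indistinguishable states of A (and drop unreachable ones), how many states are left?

Every state is reachable, so we keep all 11.
Start with accepting vs non-accepting: {q4,q9} | {q0,q1,q2,q3,q5,q6,q7,q8,q10}.
Split {q0,q1,q2,q3,q5,q6,q7,q8,q10} by δ(·,2) → {q0,q1,q3,q6,q7,q10} and {q2,q5,q8}.
Split {q0,q1,q3,q6,q7,q10} by δ(·,0) → {q0,q3,q6,q7} and {q1,q10}.
Split {q2,q5,q8} by δ(·,1) → {q2,q8} and {q5}.
Split {q1,q10} by δ(·,0) → {q1} and {q10}.
No further refinement is possible. Final partition (6 blocks): {q4,q9} | {q0,q3,q6,q7} | {q2,q8} | {q1} | {q5} | {q10}.

6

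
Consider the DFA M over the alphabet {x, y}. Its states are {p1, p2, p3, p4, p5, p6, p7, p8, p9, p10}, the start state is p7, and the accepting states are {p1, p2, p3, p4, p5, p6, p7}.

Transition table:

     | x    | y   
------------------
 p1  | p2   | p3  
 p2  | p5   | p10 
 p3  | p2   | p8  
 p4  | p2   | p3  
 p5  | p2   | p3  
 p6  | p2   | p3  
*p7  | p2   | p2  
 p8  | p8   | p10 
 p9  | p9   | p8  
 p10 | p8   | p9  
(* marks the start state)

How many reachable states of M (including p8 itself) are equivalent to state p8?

3

Reachable states from the start: {p2,p3,p5,p7,p8,p9,p10}. Unreachable: {p1,p4,p6} — drop them.
Initial partition by acceptance: {p2,p3,p5,p7} | {p8,p9,p10}.
Refine {p2,p3,p5,p7} on symbol y: members go to different blocks, giving {p2,p3} and {p5,p7}.
On input x, block {p2,p3} splits into {p2} and {p3}.
On input y, block {p5,p7} splits into {p5} and {p7}.
No further refinement is possible. Final partition (5 blocks): {p2} | {p8,p9,p10} | {p5} | {p3} | {p7}.
State p8 belongs to the block {p8,p9,p10}, which has 3 states.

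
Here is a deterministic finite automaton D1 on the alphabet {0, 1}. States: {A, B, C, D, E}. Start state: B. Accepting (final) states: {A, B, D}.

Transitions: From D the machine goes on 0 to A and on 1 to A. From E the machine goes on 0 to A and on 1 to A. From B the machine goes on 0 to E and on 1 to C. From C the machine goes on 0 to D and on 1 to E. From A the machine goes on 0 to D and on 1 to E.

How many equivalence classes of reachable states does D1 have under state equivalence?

All states are reachable from the start state.
Start with accepting vs non-accepting: {A,B,D} | {C,E}.
Refine {A,B,D} on symbol 0: members go to different blocks, giving {A,D} and {B}.
Split {A,D} by δ(·,1) → {A} and {D}.
Refine {C,E} on symbol 0: members go to different blocks, giving {C} and {E}.
No further refinement is possible. Final partition (5 blocks): {A} | {C} | {B} | {D} | {E}.

5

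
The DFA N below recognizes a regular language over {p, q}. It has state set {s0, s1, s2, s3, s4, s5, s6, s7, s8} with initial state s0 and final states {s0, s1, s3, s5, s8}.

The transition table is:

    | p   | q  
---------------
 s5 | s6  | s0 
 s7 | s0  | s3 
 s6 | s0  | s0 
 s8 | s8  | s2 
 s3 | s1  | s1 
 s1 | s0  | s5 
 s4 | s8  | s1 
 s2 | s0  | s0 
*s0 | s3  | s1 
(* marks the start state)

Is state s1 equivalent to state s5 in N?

Reachable states from the start: {s0,s1,s3,s5,s6}. Unreachable: {s2,s4,s7,s8} — drop them.
P0 = {s0,s1,s3,s5} | {s6}.
On input p, block {s0,s1,s3,s5} splits into {s0,s1,s3} and {s5}.
Refine {s0,s1,s3} on symbol q: members go to different blocks, giving {s0,s3} and {s1}.
Refine {s0,s3} on symbol p: members go to different blocks, giving {s0} and {s3}.
Stable partition: {s0} | {s6} | {s5} | {s1} | {s3} — 5 equivalence classes.
s1 and s5 end up in different blocks, so they are distinguishable. For instance, the string 'p' is accepted from only s1.

No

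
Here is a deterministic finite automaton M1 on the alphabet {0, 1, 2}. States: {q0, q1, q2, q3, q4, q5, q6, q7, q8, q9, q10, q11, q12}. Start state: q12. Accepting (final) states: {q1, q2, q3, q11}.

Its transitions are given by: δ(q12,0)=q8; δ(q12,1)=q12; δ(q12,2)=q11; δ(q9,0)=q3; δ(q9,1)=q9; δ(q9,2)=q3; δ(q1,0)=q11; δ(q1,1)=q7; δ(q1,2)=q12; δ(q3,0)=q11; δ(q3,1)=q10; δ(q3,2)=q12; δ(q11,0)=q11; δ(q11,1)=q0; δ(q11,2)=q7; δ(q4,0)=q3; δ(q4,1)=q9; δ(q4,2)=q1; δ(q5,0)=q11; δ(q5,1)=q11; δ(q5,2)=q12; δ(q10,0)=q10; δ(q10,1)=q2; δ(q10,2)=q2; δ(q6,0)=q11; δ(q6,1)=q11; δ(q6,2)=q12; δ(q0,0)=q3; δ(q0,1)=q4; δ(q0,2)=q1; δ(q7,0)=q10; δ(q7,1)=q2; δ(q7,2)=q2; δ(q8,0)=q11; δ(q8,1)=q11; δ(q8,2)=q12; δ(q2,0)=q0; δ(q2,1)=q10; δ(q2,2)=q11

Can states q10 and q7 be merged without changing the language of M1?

Yes

First remove the unreachable states {q5,q6}; 11 states remain.
P0 = {q1,q2,q3,q11} | {q0,q4,q7,q8,q9,q10,q12}.
Split {q1,q2,q3,q11} by δ(·,0) → {q1,q3,q11} and {q2}.
Refine {q0,q4,q7,q8,q9,q10,q12} on symbol 0: members go to different blocks, giving {q0,q4,q8,q9} and {q7,q10,q12}.
Split {q1,q3,q11} by δ(·,1) → {q1,q3} and {q11}.
Split {q0,q4,q8,q9} by δ(·,0) → {q0,q4,q9} and {q8}.
Split {q7,q10,q12} by δ(·,0) → {q7,q10} and {q12}.
No further refinement is possible. Final partition (7 blocks): {q1,q3} | {q0,q4,q9} | {q2} | {q7,q10} | {q11} | {q8} | {q12}.
q10 and q7 lie in the same block of the stable partition, so they are equivalent — no string distinguishes them.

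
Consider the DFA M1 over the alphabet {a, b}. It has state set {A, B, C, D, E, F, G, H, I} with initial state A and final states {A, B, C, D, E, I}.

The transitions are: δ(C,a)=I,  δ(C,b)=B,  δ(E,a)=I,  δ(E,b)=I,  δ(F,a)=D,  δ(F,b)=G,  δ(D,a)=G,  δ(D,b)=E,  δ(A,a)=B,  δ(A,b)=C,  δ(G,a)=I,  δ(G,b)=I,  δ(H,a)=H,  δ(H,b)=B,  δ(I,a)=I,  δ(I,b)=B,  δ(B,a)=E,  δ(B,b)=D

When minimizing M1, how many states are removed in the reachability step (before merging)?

2

Starting at A and following transitions, the reachable set is {A, B, C, D, E, G, I}. That leaves F, H unreachable — 2 in total.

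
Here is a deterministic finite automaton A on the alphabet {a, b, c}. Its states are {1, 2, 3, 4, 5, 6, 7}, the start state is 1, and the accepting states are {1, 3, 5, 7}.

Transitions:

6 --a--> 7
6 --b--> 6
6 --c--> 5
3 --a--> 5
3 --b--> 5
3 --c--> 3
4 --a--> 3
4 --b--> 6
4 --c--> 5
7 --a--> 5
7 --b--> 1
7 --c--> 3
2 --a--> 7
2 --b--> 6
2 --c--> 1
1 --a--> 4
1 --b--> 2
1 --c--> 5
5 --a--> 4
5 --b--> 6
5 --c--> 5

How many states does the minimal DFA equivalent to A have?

3

All states are reachable from the start state.
Start with accepting vs non-accepting: {1,3,5,7} | {2,4,6}.
Split {1,3,5,7} by δ(·,a) → {1,5} and {3,7}.
The partition is now stable with 3 blocks: {1,5} | {2,4,6} | {3,7}.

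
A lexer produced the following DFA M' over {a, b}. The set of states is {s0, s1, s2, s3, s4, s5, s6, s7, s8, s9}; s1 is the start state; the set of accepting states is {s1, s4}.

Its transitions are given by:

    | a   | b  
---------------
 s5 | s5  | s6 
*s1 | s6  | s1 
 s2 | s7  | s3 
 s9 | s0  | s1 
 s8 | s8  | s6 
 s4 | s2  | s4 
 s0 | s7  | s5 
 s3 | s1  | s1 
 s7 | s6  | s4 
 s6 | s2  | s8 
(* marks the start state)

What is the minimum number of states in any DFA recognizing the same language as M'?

Reachable states from the start: {s1,s2,s3,s4,s6,s7,s8}. Unreachable: {s0,s5,s9} — drop them.
Start with accepting vs non-accepting: {s1,s4} | {s2,s3,s6,s7,s8}.
Split {s2,s3,s6,s7,s8} by δ(·,a) → {s2,s6,s7,s8} and {s3}.
On input b, block {s2,s6,s7,s8} splits into {s6,s8} and {s2} and {s7}.
On input a, block {s1,s4} splits into {s1} and {s4}.
Refine {s6,s8} on symbol a: members go to different blocks, giving {s6} and {s8}.
The partition is now stable with 7 blocks: {s1} | {s6} | {s3} | {s2} | {s7} | {s4} | {s8}.

7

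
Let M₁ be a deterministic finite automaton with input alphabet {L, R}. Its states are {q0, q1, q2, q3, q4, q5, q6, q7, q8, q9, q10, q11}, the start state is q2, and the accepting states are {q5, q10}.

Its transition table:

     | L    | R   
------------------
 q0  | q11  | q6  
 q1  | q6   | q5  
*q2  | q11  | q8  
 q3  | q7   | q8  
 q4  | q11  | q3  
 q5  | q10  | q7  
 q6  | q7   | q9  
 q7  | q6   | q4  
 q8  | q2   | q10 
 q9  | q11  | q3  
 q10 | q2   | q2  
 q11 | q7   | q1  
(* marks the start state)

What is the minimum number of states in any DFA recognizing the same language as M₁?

States {q0} cannot be reached from the start state, so discard them.
Start with accepting vs non-accepting: {q5,q10} | {q1,q2,q3,q4,q6,q7,q8,q9,q11}.
Refine {q5,q10} on symbol L: members go to different blocks, giving {q5} and {q10}.
On input R, block {q1,q2,q3,q4,q6,q7,q8,q9,q11} splits into {q2,q3,q4,q6,q7,q9,q11} and {q1} and {q8}.
Refine {q2,q3,q4,q6,q7,q9,q11} on symbol R: members go to different blocks, giving {q4,q6,q7,q9} and {q2,q3} and {q11}.
Split {q4,q6,q7,q9} by δ(·,L) → {q4,q9} and {q6,q7}.
Split {q2,q3} by δ(·,L) → {q2} and {q3}.
The partition is now stable with 9 blocks: {q5} | {q4,q9} | {q10} | {q1} | {q8} | {q2} | {q11} | {q6,q7} | {q3}.

9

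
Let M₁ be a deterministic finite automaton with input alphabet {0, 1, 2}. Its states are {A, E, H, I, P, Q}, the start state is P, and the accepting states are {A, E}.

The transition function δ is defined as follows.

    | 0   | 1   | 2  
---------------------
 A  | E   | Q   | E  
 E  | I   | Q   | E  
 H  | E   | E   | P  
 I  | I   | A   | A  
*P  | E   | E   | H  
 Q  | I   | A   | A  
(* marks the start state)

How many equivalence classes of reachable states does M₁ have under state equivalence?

4

All states are reachable from the start state.
Start with accepting vs non-accepting: {A,E} | {H,I,P,Q}.
On input 0, block {A,E} splits into {A} and {E}.
On input 0, block {H,I,P,Q} splits into {H,P} and {I,Q}.
No further refinement is possible. Final partition (4 blocks): {A} | {H,P} | {E} | {I,Q}.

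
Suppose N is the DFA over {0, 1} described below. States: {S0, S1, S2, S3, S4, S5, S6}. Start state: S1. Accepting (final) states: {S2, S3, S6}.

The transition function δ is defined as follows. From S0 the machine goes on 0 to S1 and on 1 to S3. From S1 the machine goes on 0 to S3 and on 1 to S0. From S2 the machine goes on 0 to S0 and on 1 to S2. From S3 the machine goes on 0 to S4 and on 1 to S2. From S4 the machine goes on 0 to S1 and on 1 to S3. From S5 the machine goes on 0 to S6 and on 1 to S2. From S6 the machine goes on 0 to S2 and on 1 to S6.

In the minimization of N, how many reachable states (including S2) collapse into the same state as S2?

States {S5,S6} cannot be reached from the start state, so discard them.
Start with accepting vs non-accepting: {S2,S3} | {S0,S1,S4}.
Refine {S0,S1,S4} on symbol 0: members go to different blocks, giving {S0,S4} and {S1}.
The partition is now stable with 3 blocks: {S2,S3} | {S0,S4} | {S1}.
State S2 belongs to the block {S2,S3}, which has 2 states.

2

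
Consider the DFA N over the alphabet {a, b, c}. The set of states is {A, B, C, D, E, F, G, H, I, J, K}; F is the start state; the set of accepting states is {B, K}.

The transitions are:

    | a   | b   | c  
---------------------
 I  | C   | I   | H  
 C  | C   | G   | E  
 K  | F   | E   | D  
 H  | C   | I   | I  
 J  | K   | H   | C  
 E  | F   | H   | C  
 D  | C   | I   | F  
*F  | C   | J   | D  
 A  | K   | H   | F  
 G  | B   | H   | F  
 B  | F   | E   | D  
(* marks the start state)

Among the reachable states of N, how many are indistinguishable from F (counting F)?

First remove the unreachable states {A}; 10 states remain.
P0 = {B,K} | {C,D,E,F,G,H,I,J}.
On input a, block {C,D,E,F,G,H,I,J} splits into {C,D,E,F,H,I} and {G,J}.
On input b, block {C,D,E,F,H,I} splits into {D,E,H,I} and {C,F}.
Refine {D,E,H,I} on symbol c: members go to different blocks, giving {D,E} and {H,I}.
The partition is now stable with 5 blocks: {B,K} | {D,E} | {G,J} | {C,F} | {H,I}.
The equivalence class containing F is {C,F}, of size 2.

2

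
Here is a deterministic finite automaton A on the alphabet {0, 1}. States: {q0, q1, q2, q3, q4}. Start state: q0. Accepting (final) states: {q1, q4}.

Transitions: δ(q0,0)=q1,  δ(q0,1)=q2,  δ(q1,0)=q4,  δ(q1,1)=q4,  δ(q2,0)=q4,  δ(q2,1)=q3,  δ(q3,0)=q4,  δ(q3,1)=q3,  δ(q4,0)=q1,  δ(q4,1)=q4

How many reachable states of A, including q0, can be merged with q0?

3

P0 = {q1,q4} | {q0,q2,q3}.
No further refinement is possible. Final partition (2 blocks): {q1,q4} | {q0,q2,q3}.
State q0 belongs to the block {q0,q2,q3}, which has 3 states.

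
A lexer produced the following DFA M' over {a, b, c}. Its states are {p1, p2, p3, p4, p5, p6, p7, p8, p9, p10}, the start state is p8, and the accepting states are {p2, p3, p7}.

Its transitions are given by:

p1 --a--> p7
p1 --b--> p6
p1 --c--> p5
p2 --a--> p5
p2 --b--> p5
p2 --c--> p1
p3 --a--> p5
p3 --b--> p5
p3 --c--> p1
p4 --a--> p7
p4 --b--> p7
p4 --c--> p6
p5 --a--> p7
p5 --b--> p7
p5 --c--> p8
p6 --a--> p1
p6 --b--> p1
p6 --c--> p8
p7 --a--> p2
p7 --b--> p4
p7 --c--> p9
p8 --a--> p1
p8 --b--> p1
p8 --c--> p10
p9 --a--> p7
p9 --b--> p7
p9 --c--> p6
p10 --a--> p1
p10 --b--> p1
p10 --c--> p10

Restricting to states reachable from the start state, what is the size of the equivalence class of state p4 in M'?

First remove the unreachable states {p3}; 9 states remain.
P0 = {p2,p7} | {p1,p4,p5,p6,p8,p9,p10}.
Split {p2,p7} by δ(·,a) → {p2} and {p7}.
Split {p1,p4,p5,p6,p8,p9,p10} by δ(·,a) → {p1,p4,p5,p9} and {p6,p8,p10}.
Split {p1,p4,p5,p9} by δ(·,b) → {p4,p5,p9} and {p1}.
No further refinement is possible. Final partition (5 blocks): {p2} | {p4,p5,p9} | {p7} | {p6,p8,p10} | {p1}.
The equivalence class containing p4 is {p4,p5,p9}, of size 3.

3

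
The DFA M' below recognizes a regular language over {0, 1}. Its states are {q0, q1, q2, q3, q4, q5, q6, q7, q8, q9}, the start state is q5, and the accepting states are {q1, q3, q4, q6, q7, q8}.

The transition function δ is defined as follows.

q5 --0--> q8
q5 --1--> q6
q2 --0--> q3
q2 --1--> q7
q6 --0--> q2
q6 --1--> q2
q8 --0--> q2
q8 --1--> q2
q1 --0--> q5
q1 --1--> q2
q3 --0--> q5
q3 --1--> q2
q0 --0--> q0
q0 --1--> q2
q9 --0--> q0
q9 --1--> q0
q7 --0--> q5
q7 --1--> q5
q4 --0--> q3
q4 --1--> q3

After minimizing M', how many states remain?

Reachable states from the start: {q2,q3,q5,q6,q7,q8}. Unreachable: {q0,q1,q4,q9} — drop them.
Start with accepting vs non-accepting: {q3,q6,q7,q8} | {q2,q5}.
Stable partition: {q3,q6,q7,q8} | {q2,q5} — 2 equivalence classes.

2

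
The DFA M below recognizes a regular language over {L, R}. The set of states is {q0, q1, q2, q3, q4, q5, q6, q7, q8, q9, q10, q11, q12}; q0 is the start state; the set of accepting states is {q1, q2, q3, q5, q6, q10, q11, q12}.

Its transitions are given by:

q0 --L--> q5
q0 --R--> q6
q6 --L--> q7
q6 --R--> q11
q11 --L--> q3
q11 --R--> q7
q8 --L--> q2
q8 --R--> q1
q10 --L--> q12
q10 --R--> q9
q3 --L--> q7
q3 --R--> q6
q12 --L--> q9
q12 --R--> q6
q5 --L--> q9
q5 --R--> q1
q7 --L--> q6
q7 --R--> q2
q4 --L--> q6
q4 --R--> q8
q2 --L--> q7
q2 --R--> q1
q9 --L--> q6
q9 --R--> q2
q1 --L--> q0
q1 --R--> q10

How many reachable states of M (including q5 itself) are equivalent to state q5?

Reachable states from the start: {q0,q1,q2,q3,q5,q6,q7,q9,q10,q11,q12}. Unreachable: {q4,q8} — drop them.
P0 = {q1,q2,q3,q5,q6,q10,q11,q12} | {q0,q7,q9}.
Refine {q1,q2,q3,q5,q6,q10,q11,q12} on symbol L: members go to different blocks, giving {q1,q2,q3,q5,q6,q12} and {q10,q11}.
Split {q1,q2,q3,q5,q6,q12} by δ(·,R) → {q2,q3,q5,q12} and {q1,q6}.
Split {q0,q7,q9} by δ(·,L) → {q7,q9} and {q0}.
On input L, block {q1,q6} splits into {q1} and {q6}.
Split {q2,q3,q5,q12} by δ(·,R) → {q2,q5} and {q3,q12}.
Stable partition: {q2,q5} | {q7,q9} | {q10,q11} | {q1} | {q0} | {q6} | {q3,q12} — 7 equivalence classes.
The equivalence class containing q5 is {q2,q5}, of size 2.

2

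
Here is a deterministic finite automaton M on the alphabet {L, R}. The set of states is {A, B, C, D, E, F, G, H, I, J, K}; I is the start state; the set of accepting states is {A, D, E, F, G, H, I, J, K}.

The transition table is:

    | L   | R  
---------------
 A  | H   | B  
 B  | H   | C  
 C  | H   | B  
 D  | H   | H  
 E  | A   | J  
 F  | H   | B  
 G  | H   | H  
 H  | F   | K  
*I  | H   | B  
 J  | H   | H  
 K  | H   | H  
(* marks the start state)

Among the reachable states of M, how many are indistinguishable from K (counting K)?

First remove the unreachable states {A,D,E,G,J}; 6 states remain.
Start with accepting vs non-accepting: {F,H,I,K} | {B,C}.
Refine {F,H,I,K} on symbol R: members go to different blocks, giving {F,I} and {H,K}.
Refine {H,K} on symbol L: members go to different blocks, giving {H} and {K}.
Stable partition: {F,I} | {B,C} | {H} | {K} — 4 equivalence classes.
State K belongs to the block {K}, which has 1 states.

1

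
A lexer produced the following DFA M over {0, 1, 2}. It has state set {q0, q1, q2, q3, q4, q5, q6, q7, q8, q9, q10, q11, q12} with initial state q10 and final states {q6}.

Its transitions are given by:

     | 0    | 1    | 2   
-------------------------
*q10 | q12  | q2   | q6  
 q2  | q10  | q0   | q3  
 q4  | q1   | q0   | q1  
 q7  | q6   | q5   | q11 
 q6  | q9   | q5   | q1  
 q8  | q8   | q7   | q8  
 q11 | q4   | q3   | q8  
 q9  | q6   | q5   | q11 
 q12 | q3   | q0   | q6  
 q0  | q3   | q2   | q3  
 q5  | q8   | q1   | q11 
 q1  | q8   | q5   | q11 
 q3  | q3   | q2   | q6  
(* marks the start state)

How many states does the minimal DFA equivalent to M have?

All states are reachable from the start state.
Start with accepting vs non-accepting: {q6} | {q0,q1,q2,q3,q4,q5,q7,q8,q9,q10,q11,q12}.
Split {q0,q1,q2,q3,q4,q5,q7,q8,q9,q10,q11,q12} by δ(·,0) → {q0,q1,q2,q3,q4,q5,q8,q10,q11,q12} and {q7,q9}.
Refine {q0,q1,q2,q3,q4,q5,q8,q10,q11,q12} on symbol 1: members go to different blocks, giving {q0,q1,q2,q3,q4,q5,q10,q11,q12} and {q8}.
Refine {q0,q1,q2,q3,q4,q5,q10,q11,q12} on symbol 0: members go to different blocks, giving {q0,q2,q3,q4,q10,q11,q12} and {q1,q5}.
On input 0, block {q0,q2,q3,q4,q10,q11,q12} splits into {q0,q2,q3,q10,q11,q12} and {q4}.
Split {q0,q2,q3,q10,q11,q12} by δ(·,0) → {q0,q2,q3,q10,q12} and {q11}.
On input 2, block {q0,q2,q3,q10,q12} splits into {q3,q10,q12} and {q0,q2}.
The partition is now stable with 8 blocks: {q6} | {q3,q10,q12} | {q7,q9} | {q8} | {q1,q5} | {q4} | {q11} | {q0,q2}.

8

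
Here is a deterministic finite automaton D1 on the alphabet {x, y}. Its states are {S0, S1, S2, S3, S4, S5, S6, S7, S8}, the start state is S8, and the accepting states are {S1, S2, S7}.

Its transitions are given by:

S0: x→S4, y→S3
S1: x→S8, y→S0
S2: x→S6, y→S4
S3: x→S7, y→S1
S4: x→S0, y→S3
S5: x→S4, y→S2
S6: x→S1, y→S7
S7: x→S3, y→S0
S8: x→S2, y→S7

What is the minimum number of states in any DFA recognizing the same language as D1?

3

Reachable states from the start: {S0,S1,S2,S3,S4,S6,S7,S8}. Unreachable: {S5} — drop them.
Start with accepting vs non-accepting: {S1,S2,S7} | {S0,S3,S4,S6,S8}.
On input x, block {S0,S3,S4,S6,S8} splits into {S3,S6,S8} and {S0,S4}.
The partition is now stable with 3 blocks: {S1,S2,S7} | {S3,S6,S8} | {S0,S4}.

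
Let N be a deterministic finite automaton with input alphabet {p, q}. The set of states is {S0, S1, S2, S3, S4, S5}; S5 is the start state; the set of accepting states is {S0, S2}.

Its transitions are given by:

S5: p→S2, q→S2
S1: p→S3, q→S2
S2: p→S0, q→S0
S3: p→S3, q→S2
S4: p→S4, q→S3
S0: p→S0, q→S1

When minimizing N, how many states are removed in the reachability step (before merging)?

1

No path from S5 leads to S4; the other 5 states are all reachable.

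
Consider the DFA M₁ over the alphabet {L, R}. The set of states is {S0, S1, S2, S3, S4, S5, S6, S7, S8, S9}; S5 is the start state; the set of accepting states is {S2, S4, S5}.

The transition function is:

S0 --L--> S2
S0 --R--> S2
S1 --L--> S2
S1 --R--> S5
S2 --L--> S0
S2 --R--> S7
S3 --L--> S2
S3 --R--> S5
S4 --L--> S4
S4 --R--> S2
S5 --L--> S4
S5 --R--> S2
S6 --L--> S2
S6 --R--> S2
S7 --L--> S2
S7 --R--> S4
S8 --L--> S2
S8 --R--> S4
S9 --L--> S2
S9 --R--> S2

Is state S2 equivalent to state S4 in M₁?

First remove the unreachable states {S1,S3,S6,S8,S9}; 5 states remain.
P0 = {S2,S4,S5} | {S0,S7}.
Refine {S2,S4,S5} on symbol L: members go to different blocks, giving {S4,S5} and {S2}.
On input R, block {S0,S7} splits into {S0} and {S7}.
The partition is now stable with 4 blocks: {S4,S5} | {S0} | {S2} | {S7}.
S2 and S4 end up in different blocks, so they are distinguishable. For instance, the string 'L' is accepted from only S4.

No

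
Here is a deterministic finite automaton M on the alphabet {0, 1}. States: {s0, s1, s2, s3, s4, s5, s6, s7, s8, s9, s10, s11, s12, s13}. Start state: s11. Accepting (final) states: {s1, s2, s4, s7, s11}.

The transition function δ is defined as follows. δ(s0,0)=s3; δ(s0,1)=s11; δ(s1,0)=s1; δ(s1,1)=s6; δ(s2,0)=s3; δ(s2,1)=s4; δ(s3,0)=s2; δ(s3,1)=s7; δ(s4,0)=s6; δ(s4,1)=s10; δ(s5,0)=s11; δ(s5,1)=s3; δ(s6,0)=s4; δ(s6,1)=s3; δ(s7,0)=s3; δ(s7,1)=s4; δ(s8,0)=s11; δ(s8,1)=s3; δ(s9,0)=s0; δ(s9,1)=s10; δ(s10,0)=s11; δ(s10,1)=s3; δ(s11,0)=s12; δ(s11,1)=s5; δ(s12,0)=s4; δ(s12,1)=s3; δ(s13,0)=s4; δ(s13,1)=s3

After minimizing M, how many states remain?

First remove the unreachable states {s0,s1,s8,s9,s13}; 9 states remain.
Start with accepting vs non-accepting: {s2,s4,s7,s11} | {s3,s5,s6,s10,s12}.
Refine {s2,s4,s7,s11} on symbol 1: members go to different blocks, giving {s2,s7} and {s4,s11}.
Split {s3,s5,s6,s10,s12} by δ(·,0) → {s5,s6,s10,s12} and {s3}.
No further refinement is possible. Final partition (4 blocks): {s2,s7} | {s5,s6,s10,s12} | {s4,s11} | {s3}.

4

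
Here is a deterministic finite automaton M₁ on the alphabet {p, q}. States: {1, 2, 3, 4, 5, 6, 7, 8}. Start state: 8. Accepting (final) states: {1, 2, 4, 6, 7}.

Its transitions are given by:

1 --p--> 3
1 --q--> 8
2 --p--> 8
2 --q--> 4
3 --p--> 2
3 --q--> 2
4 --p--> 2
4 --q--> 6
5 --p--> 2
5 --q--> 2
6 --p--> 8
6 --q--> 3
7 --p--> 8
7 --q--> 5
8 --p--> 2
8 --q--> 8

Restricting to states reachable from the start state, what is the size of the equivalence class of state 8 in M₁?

1

First remove the unreachable states {1,5,7}; 5 states remain.
Initial partition by acceptance: {2,4,6} | {3,8}.
On input p, block {2,4,6} splits into {2,6} and {4}.
On input q, block {2,6} splits into {2} and {6}.
On input q, block {3,8} splits into {3} and {8}.
No further refinement is possible. Final partition (5 blocks): {2} | {3} | {4} | {6} | {8}.
State 8 belongs to the block {8}, which has 1 states.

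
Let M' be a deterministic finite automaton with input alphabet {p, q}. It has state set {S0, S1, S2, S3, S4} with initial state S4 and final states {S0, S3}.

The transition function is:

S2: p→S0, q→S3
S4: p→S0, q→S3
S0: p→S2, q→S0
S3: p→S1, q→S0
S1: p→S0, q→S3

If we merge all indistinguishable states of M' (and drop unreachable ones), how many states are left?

2

Initial partition by acceptance: {S0,S3} | {S1,S2,S4}.
Stable partition: {S0,S3} | {S1,S2,S4} — 2 equivalence classes.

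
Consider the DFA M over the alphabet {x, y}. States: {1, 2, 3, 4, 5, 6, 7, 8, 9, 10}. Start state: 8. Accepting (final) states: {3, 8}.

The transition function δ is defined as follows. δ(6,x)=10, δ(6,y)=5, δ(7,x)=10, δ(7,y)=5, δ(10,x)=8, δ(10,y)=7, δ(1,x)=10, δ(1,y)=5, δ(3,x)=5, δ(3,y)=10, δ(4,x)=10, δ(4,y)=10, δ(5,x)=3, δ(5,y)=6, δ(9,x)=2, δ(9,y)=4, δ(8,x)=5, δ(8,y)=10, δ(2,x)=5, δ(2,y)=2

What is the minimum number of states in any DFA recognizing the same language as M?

3

States {1,2,4,9} cannot be reached from the start state, so discard them.
P0 = {3,8} | {5,6,7,10}.
Split {5,6,7,10} by δ(·,x) → {5,10} and {6,7}.
The partition is now stable with 3 blocks: {3,8} | {5,10} | {6,7}.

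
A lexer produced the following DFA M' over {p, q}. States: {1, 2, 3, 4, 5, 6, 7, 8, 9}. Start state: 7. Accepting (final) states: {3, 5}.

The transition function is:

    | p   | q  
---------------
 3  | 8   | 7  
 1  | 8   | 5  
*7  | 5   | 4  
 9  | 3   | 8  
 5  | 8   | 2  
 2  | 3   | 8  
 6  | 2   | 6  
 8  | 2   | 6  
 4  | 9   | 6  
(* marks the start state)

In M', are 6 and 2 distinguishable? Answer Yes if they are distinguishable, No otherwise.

Yes

States {1} cannot be reached from the start state, so discard them.
Initial partition by acceptance: {3,5} | {2,4,6,7,8,9}.
Refine {2,4,6,7,8,9} on symbol p: members go to different blocks, giving {2,7,9} and {4,6,8}.
The partition is now stable with 3 blocks: {3,5} | {2,7,9} | {4,6,8}.
6 and 2 end up in different blocks, so they are distinguishable. For instance, the string 'p' is accepted from only 2.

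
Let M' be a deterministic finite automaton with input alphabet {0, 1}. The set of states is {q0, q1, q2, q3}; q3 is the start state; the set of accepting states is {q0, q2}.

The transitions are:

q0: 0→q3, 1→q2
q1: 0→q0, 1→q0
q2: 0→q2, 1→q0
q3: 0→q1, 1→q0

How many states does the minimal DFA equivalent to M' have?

All states are reachable from the start state.
Initial partition by acceptance: {q0,q2} | {q1,q3}.
Refine {q0,q2} on symbol 0: members go to different blocks, giving {q0} and {q2}.
On input 0, block {q1,q3} splits into {q1} and {q3}.
Stable partition: {q0} | {q1} | {q2} | {q3} — 4 equivalence classes.

4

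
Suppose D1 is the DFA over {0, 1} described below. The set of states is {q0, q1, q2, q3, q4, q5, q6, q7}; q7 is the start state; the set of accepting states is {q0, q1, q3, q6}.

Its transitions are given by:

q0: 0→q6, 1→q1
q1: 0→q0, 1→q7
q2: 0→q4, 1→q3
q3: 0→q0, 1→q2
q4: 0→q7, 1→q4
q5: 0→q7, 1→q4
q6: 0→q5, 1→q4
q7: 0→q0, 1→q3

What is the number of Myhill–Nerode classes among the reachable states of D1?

7

Start with accepting vs non-accepting: {q0,q1,q3,q6} | {q2,q4,q5,q7}.
On input 0, block {q0,q1,q3,q6} splits into {q0,q1,q3} and {q6}.
Split {q0,q1,q3} by δ(·,0) → {q1,q3} and {q0}.
On input 0, block {q2,q4,q5,q7} splits into {q2,q4,q5} and {q7}.
Refine {q1,q3} on symbol 1: members go to different blocks, giving {q1} and {q3}.
On input 0, block {q2,q4,q5} splits into {q4,q5} and {q2}.
No further refinement is possible. Final partition (7 blocks): {q1} | {q4,q5} | {q6} | {q0} | {q7} | {q3} | {q2}.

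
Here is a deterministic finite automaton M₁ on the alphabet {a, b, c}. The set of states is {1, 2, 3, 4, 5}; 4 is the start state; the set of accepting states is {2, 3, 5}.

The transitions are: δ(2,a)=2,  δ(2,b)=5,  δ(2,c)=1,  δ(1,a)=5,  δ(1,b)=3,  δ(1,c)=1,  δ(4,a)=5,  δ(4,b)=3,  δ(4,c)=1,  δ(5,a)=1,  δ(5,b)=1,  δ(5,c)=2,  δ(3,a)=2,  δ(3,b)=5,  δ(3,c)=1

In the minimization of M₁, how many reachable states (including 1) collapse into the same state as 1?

2

All states are reachable from the start state.
Initial partition by acceptance: {2,3,5} | {1,4}.
Refine {2,3,5} on symbol a: members go to different blocks, giving {2,3} and {5}.
Stable partition: {2,3} | {1,4} | {5} — 3 equivalence classes.
State 1 belongs to the block {1,4}, which has 2 states.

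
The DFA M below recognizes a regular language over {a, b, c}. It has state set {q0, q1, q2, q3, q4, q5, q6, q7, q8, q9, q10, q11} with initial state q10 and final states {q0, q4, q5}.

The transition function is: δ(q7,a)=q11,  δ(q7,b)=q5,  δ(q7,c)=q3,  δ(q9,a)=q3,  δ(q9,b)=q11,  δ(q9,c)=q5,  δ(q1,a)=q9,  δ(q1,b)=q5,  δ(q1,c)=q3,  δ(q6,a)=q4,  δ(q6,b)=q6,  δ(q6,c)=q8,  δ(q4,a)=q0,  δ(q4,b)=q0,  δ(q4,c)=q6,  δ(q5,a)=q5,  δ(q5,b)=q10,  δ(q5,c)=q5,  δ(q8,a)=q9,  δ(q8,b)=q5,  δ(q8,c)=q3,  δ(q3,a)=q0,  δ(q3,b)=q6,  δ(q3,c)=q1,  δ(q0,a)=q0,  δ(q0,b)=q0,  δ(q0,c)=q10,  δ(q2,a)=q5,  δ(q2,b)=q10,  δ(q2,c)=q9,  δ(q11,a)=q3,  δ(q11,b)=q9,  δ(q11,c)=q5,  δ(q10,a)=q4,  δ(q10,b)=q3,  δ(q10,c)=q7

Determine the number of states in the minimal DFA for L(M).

5

States {q2} cannot be reached from the start state, so discard them.
Initial partition by acceptance: {q0,q4,q5} | {q1,q3,q6,q7,q8,q9,q10,q11}.
On input b, block {q0,q4,q5} splits into {q0,q4} and {q5}.
Refine {q1,q3,q6,q7,q8,q9,q10,q11} on symbol a: members go to different blocks, giving {q1,q7,q8,q9,q11} and {q3,q6,q10}.
On input a, block {q1,q7,q8,q9,q11} splits into {q1,q7,q8} and {q9,q11}.
No further refinement is possible. Final partition (5 blocks): {q0,q4} | {q1,q7,q8} | {q5} | {q3,q6,q10} | {q9,q11}.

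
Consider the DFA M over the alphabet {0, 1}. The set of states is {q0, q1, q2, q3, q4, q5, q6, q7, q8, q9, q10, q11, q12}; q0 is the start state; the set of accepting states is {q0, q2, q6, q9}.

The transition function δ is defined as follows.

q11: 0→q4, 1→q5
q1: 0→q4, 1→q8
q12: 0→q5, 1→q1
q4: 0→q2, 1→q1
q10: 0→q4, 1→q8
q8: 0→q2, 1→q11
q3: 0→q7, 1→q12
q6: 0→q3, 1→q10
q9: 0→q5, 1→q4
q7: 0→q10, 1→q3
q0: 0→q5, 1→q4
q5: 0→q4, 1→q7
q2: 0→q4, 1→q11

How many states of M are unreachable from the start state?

2

BFS from q0 reaches {q0, q1, q2, q3, q4, q5, q7, q8, q10, q11, q12}; the 2 state(s) q6, q9 are never visited.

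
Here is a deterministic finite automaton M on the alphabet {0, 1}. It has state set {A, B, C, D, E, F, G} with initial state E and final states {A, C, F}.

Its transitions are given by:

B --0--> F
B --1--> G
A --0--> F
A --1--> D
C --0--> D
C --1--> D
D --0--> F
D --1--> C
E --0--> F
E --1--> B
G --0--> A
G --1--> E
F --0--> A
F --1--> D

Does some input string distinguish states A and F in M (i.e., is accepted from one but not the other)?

No

P0 = {A,C,F} | {B,D,E,G}.
Split {A,C,F} by δ(·,0) → {A,F} and {C}.
Split {B,D,E,G} by δ(·,1) → {B,E,G} and {D}.
No further refinement is possible. Final partition (4 blocks): {A,F} | {B,E,G} | {C} | {D}.
A and F lie in the same block of the stable partition, so they are equivalent — no string distinguishes them.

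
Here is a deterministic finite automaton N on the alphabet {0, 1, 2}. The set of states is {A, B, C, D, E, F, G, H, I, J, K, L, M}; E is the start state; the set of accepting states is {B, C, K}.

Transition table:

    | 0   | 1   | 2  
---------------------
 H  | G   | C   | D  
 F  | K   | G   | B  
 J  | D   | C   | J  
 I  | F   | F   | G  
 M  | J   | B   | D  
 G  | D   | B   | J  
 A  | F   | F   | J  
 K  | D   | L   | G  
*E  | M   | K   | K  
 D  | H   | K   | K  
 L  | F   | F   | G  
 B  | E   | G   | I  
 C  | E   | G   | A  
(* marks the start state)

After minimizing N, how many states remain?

All states are reachable from the start state.
P0 = {B,C,K} | {A,D,E,F,G,H,I,J,L,M}.
Split {A,D,E,F,G,H,I,J,L,M} by δ(·,0) → {A,D,E,G,H,I,J,L,M} and {F}.
Refine {A,D,E,G,H,I,J,L,M} on symbol 0: members go to different blocks, giving {D,E,G,H,J,M} and {A,I,L}.
On input 1, block {B,C,K} splits into {B,C} and {K}.
Split {D,E,G,H,J,M} by δ(·,1) → {G,H,J,M} and {D,E}.
Split {G,H,J,M} by δ(·,0) → {G,J} and {H,M}.
No further refinement is possible. Final partition (7 blocks): {B,C} | {G,J} | {F} | {A,I,L} | {K} | {D,E} | {H,M}.

7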